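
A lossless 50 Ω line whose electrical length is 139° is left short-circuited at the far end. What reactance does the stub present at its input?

X_in ≈ -43.5 Ω (capacitive)

tan(βl) = -0.869
For a short-circuited stub, Z_in = jZ_0·tan(βl)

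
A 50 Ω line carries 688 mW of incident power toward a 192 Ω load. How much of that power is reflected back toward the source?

Γ = (192 − 50)/(192 + 50) = 0.587
|Γ|² = 0.344
P_refl = |Γ|²·P_inc = 237 mW, P_del = (1 − |Γ|²)·P_inc = 451 mW

P_reflected ≈ 237 mW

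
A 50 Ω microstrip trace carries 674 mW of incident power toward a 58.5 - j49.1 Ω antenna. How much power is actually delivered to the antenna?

P_delivered ≈ 556 mW

|Γ| = |(8.5 − j49.1)/(108.5 − j49.1)| = 0.418
|Γ|² = 0.175
P_refl = |Γ|²·P_inc = 118 mW, P_del = (1 − |Γ|²)·P_inc = 556 mW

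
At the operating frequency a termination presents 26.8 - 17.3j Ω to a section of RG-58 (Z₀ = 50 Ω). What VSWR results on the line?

VSWR ≈ 2.16

Γ = (Z_L − Z_0)/(Z_L + Z_0) = (-23.2 − j17.3)/(76.8 − j17.3)
|Γ| = 28.9/78.7 = 0.368
VSWR = (1 + |Γ|)/(1 − |Γ|) = 1.37/0.632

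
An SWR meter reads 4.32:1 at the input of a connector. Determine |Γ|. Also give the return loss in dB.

|Γ| ≈ 0.624; return loss ≈ 4.1 dB

|Γ| = (S − 1)/(S + 1) = (4.32 − 1)/(4.32 + 1) = 3.32/5.32
RL = −20·log₁₀|Γ| = −20·log₁₀(0.624)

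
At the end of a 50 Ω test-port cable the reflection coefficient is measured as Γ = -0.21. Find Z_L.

Z_L = Z_0·(1 + Γ)/(1 − Γ) = 50·(0.79)/(1.21)

Z_L ≈ 32.6 Ω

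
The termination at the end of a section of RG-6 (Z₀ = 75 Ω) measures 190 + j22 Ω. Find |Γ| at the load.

|Γ| ≈ 0.44

Γ = (Z_L − Z_0)/(Z_L + Z_0) = (115 + j22)/(265 + j22)
|Γ| = 117/266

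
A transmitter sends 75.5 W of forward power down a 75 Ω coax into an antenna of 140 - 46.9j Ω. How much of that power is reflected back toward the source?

|Γ| = |(65 − j46.9)/(215 − j46.9)| = 0.364
|Γ|² = 0.133
P_refl = |Γ|²·P_inc = 10 W, P_del = (1 − |Γ|²)·P_inc = 65.5 W

P_reflected ≈ 10 W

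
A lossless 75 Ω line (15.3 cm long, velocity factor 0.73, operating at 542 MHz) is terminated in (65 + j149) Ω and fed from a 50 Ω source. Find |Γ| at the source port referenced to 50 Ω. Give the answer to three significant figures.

λ = v/f = 0.73·c / 542 MHz = 0.404 m
βl = 2π·l/λ = 2π × 0.379 = 136°
tan(βl) = -0.955
Z_in = Z_0·(Z_L + jZ_0·tanβl)/(Z_0 + jZ_L·tanβl) = 13.7 + j30.6 Ω
Γ_s = (Z_in − Z_s)/(Z_in + Z_s) = (-36.3 + j30.6)/(63.7 + j30.6), |Γ_s| = 0.672

|Γ| ≈ 0.672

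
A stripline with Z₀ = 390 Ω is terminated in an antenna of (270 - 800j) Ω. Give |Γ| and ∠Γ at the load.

Γ ≈ 0.78 ∠ -48.1°

Γ = (Z_L − Z_0)/(Z_L + Z_0) = (-120 − j800)/(660 − j800)
|Γ| = 809/1040 = 0.78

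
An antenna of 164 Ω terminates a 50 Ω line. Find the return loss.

RL ≈ 5.47 dB

Γ = (164 − 50)/(164 + 50) = 0.533
RL = −20·log₁₀|Γ| = −20·log₁₀(0.533)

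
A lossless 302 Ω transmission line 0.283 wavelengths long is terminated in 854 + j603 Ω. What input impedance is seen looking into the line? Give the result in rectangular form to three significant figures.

βl = 2π × 0.283 = 102°
tan(βl) = tan(102°) = -4.75
Z_in = Z_0·(Z_L + jZ_0·tanβl)/(Z_0 + jZ_L·tanβl)
     = 302·(854 − j833)/(3170 − j4060)

Z_in ≈ 69.3 + j9.44 Ω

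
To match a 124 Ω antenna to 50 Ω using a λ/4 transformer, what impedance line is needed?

Z_qwt ≈ 78.7 Ω

Z_qwt = √(Z_0·R_L) = √(50 × 124) = √6200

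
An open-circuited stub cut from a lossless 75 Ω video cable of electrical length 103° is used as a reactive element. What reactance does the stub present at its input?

tan(βl) = -4.33
For an open-circuited stub, Z_in = −jZ_0·cot(βl) = −jZ_0/tan(βl)

X_in ≈ 17.3 Ω (inductive)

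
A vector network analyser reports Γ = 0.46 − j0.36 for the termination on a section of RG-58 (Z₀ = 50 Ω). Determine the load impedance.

Z_L ≈ 78.2 − j85.5 Ω

Z_L = Z_0·(1 + Γ)/(1 − Γ) = 50·(1.46 − j0.36)/(0.54 + j0.36)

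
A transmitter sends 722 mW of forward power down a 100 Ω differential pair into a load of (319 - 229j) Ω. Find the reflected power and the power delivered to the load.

|Γ| = |(219 − j229)/(419 − j229)| = 0.664
|Γ|² = 0.44
P_refl = |Γ|²·P_inc = 318 mW, P_del = (1 − |Γ|²)·P_inc = 404 mW

P_reflected ≈ 318 mW; P_delivered ≈ 404 mW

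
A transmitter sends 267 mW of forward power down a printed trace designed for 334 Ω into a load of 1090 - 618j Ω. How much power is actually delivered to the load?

|Γ| = |(756 − j618)/(1424 − j618)| = 0.629
|Γ|² = 0.396
P_refl = |Γ|²·P_inc = 106 mW, P_del = (1 − |Γ|²)·P_inc = 161 mW

P_delivered ≈ 161 mW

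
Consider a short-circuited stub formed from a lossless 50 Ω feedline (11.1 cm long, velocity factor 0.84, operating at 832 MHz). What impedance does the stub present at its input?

Z_in ≈ −j55.7 Ω

λ = v/f = 0.84·c / 832 MHz = 0.303 m
βl = 2π·l/λ = 2π × 0.366 = 132°
tan(βl) = -1.11
For a short-circuited stub, Z_in = jZ_0·tan(βl)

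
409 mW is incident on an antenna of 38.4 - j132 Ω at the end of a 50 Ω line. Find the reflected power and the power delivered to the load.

|Γ| = |(-11.6 − j132)/(88.4 − j132)| = 0.834
|Γ|² = 0.696
P_refl = |Γ|²·P_inc = 285 mW, P_del = (1 − |Γ|²)·P_inc = 124 mW

P_reflected ≈ 285 mW; P_delivered ≈ 124 mW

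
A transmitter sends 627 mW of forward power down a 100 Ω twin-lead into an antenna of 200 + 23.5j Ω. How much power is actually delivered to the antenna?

|Γ| = |(100 + j23.5)/(300 + j23.5)| = 0.341
|Γ|² = 0.117
P_refl = |Γ|²·P_inc = 73.1 mW, P_del = (1 − |Γ|²)·P_inc = 554 mW

P_delivered ≈ 554 mW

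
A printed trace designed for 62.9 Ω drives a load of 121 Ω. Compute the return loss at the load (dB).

RL ≈ 10 dB

Γ = (121 − 62.9)/(121 + 62.9) = 0.316
RL = −20·log₁₀|Γ| = −20·log₁₀(0.316)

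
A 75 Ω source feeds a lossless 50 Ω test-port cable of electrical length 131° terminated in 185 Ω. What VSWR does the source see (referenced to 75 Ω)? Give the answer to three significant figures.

VSWR ≈ 4.27

tan(βl) = -1.15
Z_in = Z_0·(Z_L + jZ_0·tanβl)/(Z_0 + jZ_L·tanβl) = 22.5 + j38.2 Ω
Γ_s = (Z_in − Z_s)/(Z_in + Z_s) = (-52.5 + j38.2)/(97.5 + j38.2), |Γ_s| = 0.62
VSWR = (1 + |Γ_s|)/(1 − |Γ_s|)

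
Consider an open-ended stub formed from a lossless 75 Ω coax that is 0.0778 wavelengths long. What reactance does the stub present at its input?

βl = 2π × 0.0778 = 28°
tan(βl) = 0.532
For an open-ended stub, Z_in = −jZ_0·cot(βl) = −jZ_0/tan(βl)

X_in ≈ -141 Ω (capacitive)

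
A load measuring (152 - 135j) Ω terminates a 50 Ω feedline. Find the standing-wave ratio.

Γ = (Z_L − Z_0)/(Z_L + Z_0) = (102 − j135)/(202 − j135)
|Γ| = 169/243 = 0.696
VSWR = (1 + |Γ|)/(1 − |Γ|) = 1.7/0.304

VSWR ≈ 5.59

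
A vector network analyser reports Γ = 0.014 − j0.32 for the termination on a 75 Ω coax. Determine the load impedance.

Z_L = Z_0·(1 + Γ)/(1 − Γ) = 75·(1.01 − j0.32)/(0.986 + j0.32)

Z_L ≈ 62.6 − j44.7 Ω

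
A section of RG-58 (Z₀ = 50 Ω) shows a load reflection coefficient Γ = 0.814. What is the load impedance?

Z_L ≈ 488 Ω

Z_L = Z_0·(1 + Γ)/(1 − Γ) = 50·(1.81)/(0.186)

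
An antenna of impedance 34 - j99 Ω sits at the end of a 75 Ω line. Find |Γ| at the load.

|Γ| ≈ 0.728

Γ = (Z_L − Z_0)/(Z_L + Z_0) = (-41 − j99)/(109 − j99)
|Γ| = 107/147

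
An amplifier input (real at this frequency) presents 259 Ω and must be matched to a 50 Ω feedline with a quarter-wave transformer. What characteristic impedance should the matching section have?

Z_qwt ≈ 114 Ω

Z_qwt = √(Z_0·R_L) = √(50 × 259) = √12950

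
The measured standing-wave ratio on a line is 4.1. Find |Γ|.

|Γ| ≈ 0.608

|Γ| = (S − 1)/(S + 1) = (4.1 − 1)/(4.1 + 1) = 3.1/5.1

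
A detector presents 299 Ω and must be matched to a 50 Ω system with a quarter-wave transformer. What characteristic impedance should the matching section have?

Z_qwt = √(Z_0·R_L) = √(50 × 299) = √14950

Z_qwt ≈ 122 Ω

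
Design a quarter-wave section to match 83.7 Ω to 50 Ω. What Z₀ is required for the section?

Z_qwt ≈ 64.7 Ω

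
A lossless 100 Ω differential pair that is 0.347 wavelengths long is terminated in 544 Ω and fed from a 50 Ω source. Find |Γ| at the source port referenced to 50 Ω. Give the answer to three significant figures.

βl = 2π × 0.347 = 125°
tan(βl) = -1.43
Z_in = Z_0·(Z_L + jZ_0·tanβl)/(Z_0 + jZ_L·tanβl) = 26.9 + j66.4 Ω
Γ_s = (Z_in − Z_s)/(Z_in + Z_s) = (-23.1 + j66.4)/(76.9 + j66.4), |Γ_s| = 0.692

|Γ| ≈ 0.692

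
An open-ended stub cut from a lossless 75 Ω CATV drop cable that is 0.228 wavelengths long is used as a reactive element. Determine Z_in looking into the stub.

βl = 2π × 0.228 = 82.1°
tan(βl) = 7.19
For an open-ended stub, Z_in = −jZ_0·cot(βl) = −jZ_0/tan(βl)

Z_in ≈ −j10.4 Ω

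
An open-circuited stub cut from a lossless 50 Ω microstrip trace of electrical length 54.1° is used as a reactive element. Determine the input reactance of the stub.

X_in ≈ -36.2 Ω (capacitive)

tan(βl) = 1.38
For an open-circuited stub, Z_in = −jZ_0·cot(βl) = −jZ_0/tan(βl)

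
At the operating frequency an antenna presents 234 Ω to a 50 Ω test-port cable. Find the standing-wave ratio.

For a purely resistive load, VSWR = R_L/Z_0 or Z_0/R_L (whichever > 1) = 234/50

VSWR ≈ 4.68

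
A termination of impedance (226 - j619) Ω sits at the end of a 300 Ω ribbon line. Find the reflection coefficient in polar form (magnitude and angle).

Γ = (Z_L − Z_0)/(Z_L + Z_0) = (-74 − j619)/(526 − j619)
|Γ| = 623/812 = 0.767

Γ ≈ 0.767 ∠ -47.2°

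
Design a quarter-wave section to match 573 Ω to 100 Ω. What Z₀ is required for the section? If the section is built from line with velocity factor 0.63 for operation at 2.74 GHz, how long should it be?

Z_qwt ≈ 239 Ω; length ≈ 1.72 cm

Z_qwt = √(Z_0·R_L) = √(100 × 573) = √57300
λ = 0.63·c/f = 0.069 m, so l = λ/4 = 0.0172 m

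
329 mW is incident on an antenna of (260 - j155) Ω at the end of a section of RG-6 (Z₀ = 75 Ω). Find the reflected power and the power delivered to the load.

P_reflected ≈ 141 mW; P_delivered ≈ 188 mW

|Γ| = |(185 − j155)/(335 − j155)| = 0.654
|Γ|² = 0.428
P_refl = |Γ|²·P_inc = 141 mW, P_del = (1 − |Γ|²)·P_inc = 188 mW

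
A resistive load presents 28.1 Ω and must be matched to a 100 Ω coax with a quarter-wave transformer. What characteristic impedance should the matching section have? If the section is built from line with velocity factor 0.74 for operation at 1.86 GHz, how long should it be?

Z_qwt = √(Z_0·R_L) = √(100 × 28.1) = √2810
λ = 0.74·c/f = 0.119 m, so l = λ/4 = 0.0298 m

Z_qwt ≈ 53 Ω; length ≈ 2.98 cm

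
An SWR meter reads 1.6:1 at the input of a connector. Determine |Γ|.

|Γ| ≈ 0.231

|Γ| = (S − 1)/(S + 1) = (1.6 − 1)/(1.6 + 1) = 0.6/2.6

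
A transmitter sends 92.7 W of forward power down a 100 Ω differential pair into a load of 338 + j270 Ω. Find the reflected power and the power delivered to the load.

|Γ| = |(238 + j270)/(438 + j270)| = 0.7
|Γ|² = 0.489
P_refl = |Γ|²·P_inc = 45.4 W, P_del = (1 − |Γ|²)·P_inc = 47.3 W

P_reflected ≈ 45.4 W; P_delivered ≈ 47.3 W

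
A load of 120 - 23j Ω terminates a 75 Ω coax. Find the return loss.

RL ≈ 11.8 dB

Γ = (45 − j23)/(195 − j23), |Γ| = 0.257
RL = −20·log₁₀|Γ| = −20·log₁₀(0.257)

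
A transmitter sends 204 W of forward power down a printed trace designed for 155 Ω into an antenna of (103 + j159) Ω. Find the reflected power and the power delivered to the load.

P_reflected ≈ 62.2 W; P_delivered ≈ 142 W

|Γ| = |(-52 + j159)/(258 + j159)| = 0.552
|Γ|² = 0.305
P_refl = |Γ|²·P_inc = 62.2 W, P_del = (1 − |Γ|²)·P_inc = 142 W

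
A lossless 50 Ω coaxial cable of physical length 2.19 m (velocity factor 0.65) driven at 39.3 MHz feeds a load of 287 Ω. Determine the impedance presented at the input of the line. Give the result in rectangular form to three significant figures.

Z_in ≈ 55.8 + j104 Ω

λ = v/f = 0.65·c / 39.3 MHz = 4.96 m
βl = 2π·l/λ = 2π × 0.441 = 159°
tan(βl) = tan(159°) = -0.386
Z_in = Z_0·(Z_L + jZ_0·tanβl)/(Z_0 + jZ_L·tanβl)
     = 50·(287 − j19.3)/(50 − j111)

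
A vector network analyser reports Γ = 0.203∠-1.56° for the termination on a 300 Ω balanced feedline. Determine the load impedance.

Z_L ≈ 453 − j5.22 Ω

Z_L = Z_0·(1 + Γ)/(1 − Γ) = 300·(1.2 − j0.00553)/(0.797 + j0.00553)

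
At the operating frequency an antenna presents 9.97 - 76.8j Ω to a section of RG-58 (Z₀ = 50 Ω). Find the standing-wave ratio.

Γ = (Z_L − Z_0)/(Z_L + Z_0) = (-40.03 − j76.8)/(59.97 − j76.8)
|Γ| = 86.6/97.4 = 0.889
VSWR = (1 + |Γ|)/(1 − |Γ|) = 1.89/0.111

VSWR ≈ 17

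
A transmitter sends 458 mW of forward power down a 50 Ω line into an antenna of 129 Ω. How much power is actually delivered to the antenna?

Γ = (129 − 50)/(129 + 50) = 0.441
|Γ|² = 0.195
P_refl = |Γ|²·P_inc = 89.2 mW, P_del = (1 − |Γ|²)·P_inc = 369 mW

P_delivered ≈ 369 mW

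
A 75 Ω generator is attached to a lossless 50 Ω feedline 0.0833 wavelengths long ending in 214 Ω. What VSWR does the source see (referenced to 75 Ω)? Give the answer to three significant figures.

βl = 2π × 0.0833 = 30°
tan(βl) = 0.577
Z_in = Z_0·(Z_L + jZ_0·tanβl)/(Z_0 + jZ_L·tanβl) = 40.2 − j70.4 Ω
Γ_s = (Z_in − Z_s)/(Z_in + Z_s) = (-34.8 − j70.4)/(115 − j70.4), |Γ_s| = 0.582
VSWR = (1 + |Γ_s|)/(1 − |Γ_s|)

VSWR ≈ 3.78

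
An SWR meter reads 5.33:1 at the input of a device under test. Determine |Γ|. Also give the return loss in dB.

|Γ| ≈ 0.684; return loss ≈ 3.3 dB

|Γ| = (S − 1)/(S + 1) = (5.33 − 1)/(5.33 + 1) = 4.33/6.33
RL = −20·log₁₀|Γ| = −20·log₁₀(0.684)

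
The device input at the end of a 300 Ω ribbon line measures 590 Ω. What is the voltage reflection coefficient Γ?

Γ = (Z_L − Z_0)/(Z_L + Z_0) = (590 − 300)/(590 + 300) = 290/890

Γ = 0.326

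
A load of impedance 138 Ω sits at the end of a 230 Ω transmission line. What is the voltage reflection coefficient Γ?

Γ = (Z_L − Z_0)/(Z_L + Z_0) = (138 − 230)/(138 + 230) = -92/368

Γ = -0.25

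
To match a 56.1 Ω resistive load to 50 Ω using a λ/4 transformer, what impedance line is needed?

Z_qwt = √(Z_0·R_L) = √(50 × 56.1) = √2805

Z_qwt ≈ 53 Ω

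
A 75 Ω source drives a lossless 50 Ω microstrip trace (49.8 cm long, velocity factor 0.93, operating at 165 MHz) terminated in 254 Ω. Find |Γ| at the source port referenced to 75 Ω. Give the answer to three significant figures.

λ = v/f = 0.93·c / 165 MHz = 1.69 m
βl = 2π·l/λ = 2π × 0.295 = 106°
tan(βl) = -3.48
Z_in = Z_0·(Z_L + jZ_0·tanβl)/(Z_0 + jZ_L·tanβl) = 10.6 + j13.8 Ω
Γ_s = (Z_in − Z_s)/(Z_in + Z_s) = (-64.4 + j13.8)/(85.6 + j13.8), |Γ_s| = 0.759

|Γ| ≈ 0.759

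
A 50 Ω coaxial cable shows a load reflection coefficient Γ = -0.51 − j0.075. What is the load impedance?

Z_L ≈ 16.1 − j3.28 Ω

Z_L = Z_0·(1 + Γ)/(1 − Γ) = 50·(0.49 − j0.075)/(1.51 + j0.075)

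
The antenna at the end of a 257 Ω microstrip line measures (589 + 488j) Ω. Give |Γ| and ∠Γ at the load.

Γ = (Z_L − Z_0)/(Z_L + Z_0) = (332 + j488)/(846 + j488)
|Γ| = 590/977 = 0.604

Γ ≈ 0.604 ∠ 25.8°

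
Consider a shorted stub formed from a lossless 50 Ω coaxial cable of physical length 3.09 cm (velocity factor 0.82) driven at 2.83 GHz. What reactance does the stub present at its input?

X_in ≈ -64.1 Ω (capacitive)

λ = v/f = 0.82·c / 2.83 GHz = 0.0869 m
βl = 2π·l/λ = 2π × 0.355 = 128°
tan(βl) = -1.28
For a shorted stub, Z_in = jZ_0·tan(βl)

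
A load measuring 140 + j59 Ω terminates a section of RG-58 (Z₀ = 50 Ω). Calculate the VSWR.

VSWR ≈ 3.36

Γ = (Z_L − Z_0)/(Z_L + Z_0) = (90 + j59)/(190 + j59)
|Γ| = 108/199 = 0.541
VSWR = (1 + |Γ|)/(1 − |Γ|) = 1.54/0.459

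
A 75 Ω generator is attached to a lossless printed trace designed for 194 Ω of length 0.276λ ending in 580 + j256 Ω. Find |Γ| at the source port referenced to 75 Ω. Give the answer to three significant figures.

βl = 2π × 0.276 = 99.4°
tan(βl) = -6.07
Z_in = Z_0·(Z_L + jZ_0·tanβl)/(Z_0 + jZ_L·tanβl) = 53.5 + j5.43 Ω
Γ_s = (Z_in − Z_s)/(Z_in + Z_s) = (-21.5 + j5.43)/(128 + j5.43), |Γ_s| = 0.173

|Γ| ≈ 0.173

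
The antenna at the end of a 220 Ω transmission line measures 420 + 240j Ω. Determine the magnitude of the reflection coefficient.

|Γ| ≈ 0.457

Γ = (Z_L − Z_0)/(Z_L + Z_0) = (200 + j240)/(640 + j240)
|Γ| = 312/684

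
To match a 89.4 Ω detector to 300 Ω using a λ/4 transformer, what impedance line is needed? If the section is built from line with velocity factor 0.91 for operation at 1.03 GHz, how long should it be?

Z_qwt = √(Z_0·R_L) = √(300 × 89.4) = √26820
λ = 0.91·c/f = 0.265 m, so l = λ/4 = 0.0663 m

Z_qwt ≈ 164 Ω; length ≈ 6.63 cm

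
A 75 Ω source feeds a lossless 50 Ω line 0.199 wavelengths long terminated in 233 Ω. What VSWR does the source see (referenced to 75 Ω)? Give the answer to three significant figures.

βl = 2π × 0.199 = 71.6°
tan(βl) = 3.01
Z_in = Z_0·(Z_L + jZ_0·tanβl)/(Z_0 + jZ_L·tanβl) = 11.9 − j15.7 Ω
Γ_s = (Z_in − Z_s)/(Z_in + Z_s) = (-63.1 − j15.7)/(86.9 − j15.7), |Γ_s| = 0.737
VSWR = (1 + |Γ_s|)/(1 − |Γ_s|)

VSWR ≈ 6.61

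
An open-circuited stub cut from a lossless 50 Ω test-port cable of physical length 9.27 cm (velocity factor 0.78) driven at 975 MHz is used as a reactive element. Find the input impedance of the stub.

λ = v/f = 0.78·c / 975 MHz = 0.24 m
βl = 2π·l/λ = 2π × 0.386 = 139°
tan(βl) = -0.868
For an open-circuited stub, Z_in = −jZ_0·cot(βl) = −jZ_0/tan(βl)

Z_in ≈ +j57.6 Ω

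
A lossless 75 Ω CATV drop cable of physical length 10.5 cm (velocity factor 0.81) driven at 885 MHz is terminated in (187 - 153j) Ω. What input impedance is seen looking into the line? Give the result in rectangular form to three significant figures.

Z_in ≈ 58 + j104 Ω

λ = v/f = 0.81·c / 885 MHz = 0.275 m
βl = 2π·l/λ = 2π × 0.382 = 138°
tan(βl) = tan(138°) = -0.911
Z_in = Z_0·(Z_L + jZ_0·tanβl)/(Z_0 + jZ_L·tanβl)
     = 75·(187 − j221)/(-64.4 − j170)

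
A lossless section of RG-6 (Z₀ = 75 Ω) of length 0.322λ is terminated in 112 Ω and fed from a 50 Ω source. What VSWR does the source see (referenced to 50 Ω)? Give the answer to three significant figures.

VSWR ≈ 1.43

βl = 2π × 0.322 = 116°
tan(βl) = -2.06
Z_in = Z_0·(Z_L + jZ_0·tanβl)/(Z_0 + jZ_L·tanβl) = 56.1 + j18.2 Ω
Γ_s = (Z_in − Z_s)/(Z_in + Z_s) = (6.14 + j18.2)/(106 + j18.2), |Γ_s| = 0.178
VSWR = (1 + |Γ_s|)/(1 − |Γ_s|)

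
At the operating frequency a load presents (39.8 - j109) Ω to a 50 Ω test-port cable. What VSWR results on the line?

Γ = (Z_L − Z_0)/(Z_L + Z_0) = (-10.2 − j109)/(89.8 − j109)
|Γ| = 109/141 = 0.775
VSWR = (1 + |Γ|)/(1 − |Γ|) = 1.78/0.225

VSWR ≈ 7.9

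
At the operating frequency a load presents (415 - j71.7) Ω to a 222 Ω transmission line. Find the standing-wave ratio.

Γ = (Z_L − Z_0)/(Z_L + Z_0) = (193 − j71.7)/(637 − j71.7)
|Γ| = 206/641 = 0.321
VSWR = (1 + |Γ|)/(1 − |Γ|) = 1.32/0.679

VSWR ≈ 1.95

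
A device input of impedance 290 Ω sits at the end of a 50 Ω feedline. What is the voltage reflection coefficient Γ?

Γ = (Z_L − Z_0)/(Z_L + Z_0) = (290 − 50)/(290 + 50) = 240/340

Γ = 0.706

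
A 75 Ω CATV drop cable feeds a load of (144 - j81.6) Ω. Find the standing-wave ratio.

Γ = (Z_L − Z_0)/(Z_L + Z_0) = (69 − j81.6)/(219 − j81.6)
|Γ| = 107/234 = 0.457
VSWR = (1 + |Γ|)/(1 − |Γ|) = 1.46/0.543

VSWR ≈ 2.68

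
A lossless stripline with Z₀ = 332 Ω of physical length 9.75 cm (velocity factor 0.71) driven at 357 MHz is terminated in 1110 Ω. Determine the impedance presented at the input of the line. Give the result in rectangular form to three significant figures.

Z_in ≈ 131 − j177 Ω

λ = v/f = 0.71·c / 357 MHz = 0.597 m
βl = 2π·l/λ = 2π × 0.163 = 58.8°
tan(βl) = tan(58.8°) = 1.65
Z_in = Z_0·(Z_L + jZ_0·tanβl)/(Z_0 + jZ_L·tanβl)
     = 332·(1110 + j549)/(332 + j1830)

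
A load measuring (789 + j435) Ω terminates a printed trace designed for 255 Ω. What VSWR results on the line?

VSWR ≈ 4.11

Γ = (Z_L − Z_0)/(Z_L + Z_0) = (534 + j435)/(1044 + j435)
|Γ| = 689/1130 = 0.609
VSWR = (1 + |Γ|)/(1 − |Γ|) = 1.61/0.391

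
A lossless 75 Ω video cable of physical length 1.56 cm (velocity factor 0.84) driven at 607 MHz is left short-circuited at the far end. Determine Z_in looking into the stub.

λ = v/f = 0.84·c / 607 MHz = 0.415 m
βl = 2π·l/λ = 2π × 0.0376 = 13.5°
tan(βl) = 0.241
For a short-circuited stub, Z_in = jZ_0·tan(βl)

Z_in ≈ +j18 Ω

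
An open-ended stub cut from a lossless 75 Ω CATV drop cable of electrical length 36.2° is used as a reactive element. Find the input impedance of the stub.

Z_in ≈ −j102 Ω

tan(βl) = 0.732
For an open-ended stub, Z_in = −jZ_0·cot(βl) = −jZ_0/tan(βl)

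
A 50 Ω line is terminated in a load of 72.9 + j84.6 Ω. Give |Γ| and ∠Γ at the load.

Γ ≈ 0.587 ∠ 40.3°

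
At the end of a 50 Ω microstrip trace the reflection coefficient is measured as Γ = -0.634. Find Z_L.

Z_L ≈ 11.2 Ω

Z_L = Z_0·(1 + Γ)/(1 − Γ) = 50·(0.366)/(1.63)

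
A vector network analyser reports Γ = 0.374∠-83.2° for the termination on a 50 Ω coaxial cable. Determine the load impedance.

Z_L = Z_0·(1 + Γ)/(1 − Γ) = 50·(1.04 − j0.371)/(0.956 + j0.371)

Z_L ≈ 40.9 − j35.3 Ω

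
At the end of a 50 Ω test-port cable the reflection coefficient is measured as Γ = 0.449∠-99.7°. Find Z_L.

Z_L = Z_0·(1 + Γ)/(1 − Γ) = 50·(0.924 − j0.443)/(1.08 + j0.443)

Z_L ≈ 29.5 − j32.7 Ω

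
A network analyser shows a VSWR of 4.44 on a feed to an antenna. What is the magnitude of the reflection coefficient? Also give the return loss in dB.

|Γ| ≈ 0.632; return loss ≈ 3.98 dB

|Γ| = (S − 1)/(S + 1) = (4.44 − 1)/(4.44 + 1) = 3.44/5.44
RL = −20·log₁₀|Γ| = −20·log₁₀(0.632)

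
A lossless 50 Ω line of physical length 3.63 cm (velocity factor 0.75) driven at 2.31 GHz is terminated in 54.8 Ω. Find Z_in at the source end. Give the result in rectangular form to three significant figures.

λ = v/f = 0.75·c / 2.31 GHz = 0.0974 m
βl = 2π·l/λ = 2π × 0.373 = 134°
tan(βl) = tan(134°) = -1.03
Z_in = Z_0·(Z_L + jZ_0·tanβl)/(Z_0 + jZ_L·tanβl)
     = 50·(54.8 − j51.5)/(50 − j56.4)

Z_in ≈ 49.7 + j4.56 Ω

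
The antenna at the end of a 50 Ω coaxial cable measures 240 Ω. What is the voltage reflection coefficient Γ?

Γ = (Z_L − Z_0)/(Z_L + Z_0) = (240 − 50)/(240 + 50) = 190/290

Γ = 0.655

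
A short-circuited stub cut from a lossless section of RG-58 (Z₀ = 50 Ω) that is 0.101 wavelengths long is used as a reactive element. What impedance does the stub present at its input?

Z_in ≈ +j36.8 Ω

βl = 2π × 0.101 = 36.4°
tan(βl) = 0.736
For a short-circuited stub, Z_in = jZ_0·tan(βl)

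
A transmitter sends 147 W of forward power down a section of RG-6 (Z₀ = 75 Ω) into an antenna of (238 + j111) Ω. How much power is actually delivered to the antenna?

P_delivered ≈ 95.2 W

|Γ| = |(163 + j111)/(313 + j111)| = 0.594
|Γ|² = 0.353
P_refl = |Γ|²·P_inc = 51.8 W, P_del = (1 − |Γ|²)·P_inc = 95.2 W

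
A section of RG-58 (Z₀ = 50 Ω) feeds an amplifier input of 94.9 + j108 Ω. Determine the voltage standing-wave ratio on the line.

Γ = (Z_L − Z_0)/(Z_L + Z_0) = (44.9 + j108)/(144.9 + j108)
|Γ| = 117/181 = 0.647
VSWR = (1 + |Γ|)/(1 − |Γ|) = 1.65/0.353

VSWR ≈ 4.67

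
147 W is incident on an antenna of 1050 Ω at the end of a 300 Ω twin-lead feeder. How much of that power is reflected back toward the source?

Γ = (1050 − 300)/(1050 + 300) = 0.556
|Γ|² = 0.309
P_refl = |Γ|²·P_inc = 45.4 W, P_del = (1 − |Γ|²)·P_inc = 102 W

P_reflected ≈ 45.4 W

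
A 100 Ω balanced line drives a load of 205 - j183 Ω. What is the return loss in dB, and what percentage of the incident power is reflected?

Γ = (105 − j183)/(305 − j183), |Γ| = 0.593
RL = −20·log₁₀(0.593) = 4.54 dB
P_refl/P_inc = |Γ|² = 0.352

RL ≈ 4.54 dB; 35.2% of incident power reflected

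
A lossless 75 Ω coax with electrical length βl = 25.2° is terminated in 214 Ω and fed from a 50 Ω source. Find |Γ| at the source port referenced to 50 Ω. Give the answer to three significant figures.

|Γ| ≈ 0.59

tan(βl) = 0.471
Z_in = Z_0·(Z_L + jZ_0·tanβl)/(Z_0 + jZ_L·tanβl) = 93.3 − j89.9 Ω
Γ_s = (Z_in − Z_s)/(Z_in + Z_s) = (43.3 − j89.9)/(143 − j89.9), |Γ_s| = 0.59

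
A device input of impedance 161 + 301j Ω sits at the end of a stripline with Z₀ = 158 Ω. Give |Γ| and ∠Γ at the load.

Γ = (Z_L − Z_0)/(Z_L + Z_0) = (3 + j301)/(319 + j301)
|Γ| = 301/439 = 0.686

Γ ≈ 0.686 ∠ 46.1°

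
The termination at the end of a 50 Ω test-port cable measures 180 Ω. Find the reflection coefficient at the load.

Γ = 0.565

Γ = (Z_L − Z_0)/(Z_L + Z_0) = (180 − 50)/(180 + 50) = 130/230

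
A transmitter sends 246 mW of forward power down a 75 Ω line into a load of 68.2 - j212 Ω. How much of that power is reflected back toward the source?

|Γ| = |(-6.8 − j212)/(143.2 − j212)| = 0.829
|Γ|² = 0.687
P_refl = |Γ|²·P_inc = 169 mW, P_del = (1 − |Γ|²)·P_inc = 76.9 mW

P_reflected ≈ 169 mW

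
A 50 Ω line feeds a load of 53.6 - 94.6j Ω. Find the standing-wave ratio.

Γ = (Z_L − Z_0)/(Z_L + Z_0) = (3.6 − j94.6)/(103.6 − j94.6)
|Γ| = 94.7/140 = 0.675
VSWR = (1 + |Γ|)/(1 − |Γ|) = 1.67/0.325

VSWR ≈ 5.15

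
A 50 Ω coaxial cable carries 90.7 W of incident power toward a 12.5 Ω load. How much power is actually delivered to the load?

Γ = (12.5 − 50)/(12.5 + 50) = -0.6
|Γ|² = 0.36
P_refl = |Γ|²·P_inc = 32.7 W, P_del = (1 − |Γ|²)·P_inc = 58 W

P_delivered ≈ 58 W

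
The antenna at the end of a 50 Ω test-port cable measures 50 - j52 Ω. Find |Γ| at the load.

|Γ| ≈ 0.461

Γ = (Z_L − Z_0)/(Z_L + Z_0) = (0 − j52)/(100 − j52)
|Γ| = 52/113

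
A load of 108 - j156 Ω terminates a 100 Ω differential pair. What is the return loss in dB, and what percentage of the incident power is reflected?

Γ = (8 − j156)/(208 − j156), |Γ| = 0.601
RL = −20·log₁₀(0.601) = 4.43 dB
P_refl/P_inc = |Γ|² = 0.361

RL ≈ 4.43 dB; 36.1% of incident power reflected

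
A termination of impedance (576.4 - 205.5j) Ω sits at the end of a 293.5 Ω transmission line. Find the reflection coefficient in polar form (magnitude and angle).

Γ ≈ 0.391 ∠ -22.7°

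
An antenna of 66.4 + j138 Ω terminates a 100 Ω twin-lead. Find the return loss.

Γ = (-33.6 + j138)/(166.4 + j138), |Γ| = 0.657
RL = −20·log₁₀|Γ| = −20·log₁₀(0.657)

RL ≈ 3.65 dB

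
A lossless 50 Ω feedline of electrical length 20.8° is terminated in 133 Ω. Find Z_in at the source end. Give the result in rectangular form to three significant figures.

tan(βl) = tan(20.8°) = 0.38
Z_in = Z_0·(Z_L + jZ_0·tanβl)/(Z_0 + jZ_L·tanβl)
     = 50·(133 + j19)/(50 + j50.5)

Z_in ≈ 75.3 − j57.1 Ω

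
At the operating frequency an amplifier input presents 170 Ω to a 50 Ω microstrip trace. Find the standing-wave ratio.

Γ = (170 − 50)/(170 + 50) = 0.545
VSWR = (1 + 0.545)/(1 − 0.545)

VSWR ≈ 3.4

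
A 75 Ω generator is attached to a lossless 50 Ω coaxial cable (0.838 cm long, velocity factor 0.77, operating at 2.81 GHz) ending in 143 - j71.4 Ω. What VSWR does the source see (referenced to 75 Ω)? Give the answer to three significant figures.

λ = v/f = 0.77·c / 2.81 GHz = 0.0822 m
βl = 2π·l/λ = 2π × 0.102 = 36.7°
tan(βl) = 0.745
Z_in = Z_0·(Z_L + jZ_0·tanβl)/(Z_0 + jZ_L·tanβl) = 25.3 − j42.6 Ω
Γ_s = (Z_in − Z_s)/(Z_in + Z_s) = (-49.7 − j42.6)/(100 − j42.6), |Γ_s| = 0.601
VSWR = (1 + |Γ_s|)/(1 − |Γ_s|)

VSWR ≈ 4.02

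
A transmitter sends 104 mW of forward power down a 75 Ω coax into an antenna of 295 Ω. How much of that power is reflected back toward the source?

P_reflected ≈ 36.8 mW

Γ = (295 − 75)/(295 + 75) = 0.595
|Γ|² = 0.354
P_refl = |Γ|²·P_inc = 36.8 mW, P_del = (1 − |Γ|²)·P_inc = 67.2 mW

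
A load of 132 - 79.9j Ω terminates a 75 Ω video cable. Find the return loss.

RL ≈ 7.08 dB

Γ = (57 − j79.9)/(207 − j79.9), |Γ| = 0.442
RL = −20·log₁₀|Γ| = −20·log₁₀(0.442)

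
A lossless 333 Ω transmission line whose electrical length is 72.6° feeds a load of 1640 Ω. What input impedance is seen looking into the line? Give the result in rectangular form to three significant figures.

tan(βl) = tan(72.6°) = 3.19
Z_in = Z_0·(Z_L + jZ_0·tanβl)/(Z_0 + jZ_L·tanβl)
     = 333·(1640 + j1060)/(333 + j5230)

Z_in ≈ 74 − j99.6 Ω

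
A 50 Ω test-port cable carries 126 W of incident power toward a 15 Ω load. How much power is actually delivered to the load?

Γ = (15 − 50)/(15 + 50) = -0.538
|Γ|² = 0.29
P_refl = |Γ|²·P_inc = 36.5 W, P_del = (1 − |Γ|²)·P_inc = 89.5 W

P_delivered ≈ 89.5 W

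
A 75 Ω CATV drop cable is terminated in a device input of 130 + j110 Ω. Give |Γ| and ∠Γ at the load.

Γ ≈ 0.529 ∠ 35.2°

Γ = (Z_L − Z_0)/(Z_L + Z_0) = (55 + j110)/(205 + j110)
|Γ| = 123/233 = 0.529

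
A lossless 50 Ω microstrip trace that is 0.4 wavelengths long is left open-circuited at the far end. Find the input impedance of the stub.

βl = 2π × 0.4 = 144°
tan(βl) = -0.727
For an open-circuited stub, Z_in = −jZ_0·cot(βl) = −jZ_0/tan(βl)

Z_in ≈ +j68.8 Ω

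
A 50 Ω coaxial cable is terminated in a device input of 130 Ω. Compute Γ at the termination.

Γ = 0.444

Γ = (Z_L − Z_0)/(Z_L + Z_0) = (130 − 50)/(130 + 50) = 80/180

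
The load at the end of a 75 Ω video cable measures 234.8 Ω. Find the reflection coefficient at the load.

Γ = 0.516

Γ = (Z_L − Z_0)/(Z_L + Z_0) = (234.8 − 75)/(234.8 + 75) = 159.8/309.8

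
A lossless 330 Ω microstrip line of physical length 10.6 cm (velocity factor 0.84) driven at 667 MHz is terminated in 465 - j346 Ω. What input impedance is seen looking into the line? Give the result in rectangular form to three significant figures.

Z_in ≈ 178 + j172 Ω

λ = v/f = 0.84·c / 667 MHz = 0.378 m
βl = 2π·l/λ = 2π × 0.281 = 101°
tan(βl) = tan(101°) = -5.14
Z_in = Z_0·(Z_L + jZ_0·tanβl)/(Z_0 + jZ_L·tanβl)
     = 330·(465 − j2040)/(-1450 − j2390)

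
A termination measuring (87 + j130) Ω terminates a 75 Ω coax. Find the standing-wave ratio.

VSWR ≈ 4.38

Γ = (Z_L − Z_0)/(Z_L + Z_0) = (12 + j130)/(162 + j130)
|Γ| = 131/208 = 0.629
VSWR = (1 + |Γ|)/(1 − |Γ|) = 1.63/0.371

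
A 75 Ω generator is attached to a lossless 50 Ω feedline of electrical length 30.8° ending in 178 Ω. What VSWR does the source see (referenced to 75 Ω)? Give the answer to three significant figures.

VSWR ≈ 3.2

tan(βl) = 0.596
Z_in = Z_0·(Z_L + jZ_0·tanβl)/(Z_0 + jZ_L·tanβl) = 43.8 − j63.2 Ω
Γ_s = (Z_in − Z_s)/(Z_in + Z_s) = (-31.2 − j63.2)/(119 − j63.2), |Γ_s| = 0.524
VSWR = (1 + |Γ_s|)/(1 − |Γ_s|)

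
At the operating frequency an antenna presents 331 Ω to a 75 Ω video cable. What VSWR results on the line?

VSWR ≈ 4.41

Γ = (331 − 75)/(331 + 75) = 0.631
VSWR = (1 + 0.631)/(1 − 0.631)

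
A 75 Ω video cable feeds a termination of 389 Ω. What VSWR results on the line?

Γ = (389 − 75)/(389 + 75) = 0.677
VSWR = (1 + 0.677)/(1 − 0.677)

VSWR ≈ 5.19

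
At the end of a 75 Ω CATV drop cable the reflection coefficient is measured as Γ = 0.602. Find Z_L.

Z_L ≈ 302 Ω

Z_L = Z_0·(1 + Γ)/(1 − Γ) = 75·(1.6)/(0.398)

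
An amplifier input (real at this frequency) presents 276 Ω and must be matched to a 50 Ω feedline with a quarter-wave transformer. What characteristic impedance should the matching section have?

Z_qwt ≈ 117 Ω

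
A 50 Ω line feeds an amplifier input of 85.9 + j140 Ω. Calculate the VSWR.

Γ = (Z_L − Z_0)/(Z_L + Z_0) = (35.9 + j140)/(135.9 + j140)
|Γ| = 145/195 = 0.741
VSWR = (1 + |Γ|)/(1 − |Γ|) = 1.74/0.259

VSWR ≈ 6.71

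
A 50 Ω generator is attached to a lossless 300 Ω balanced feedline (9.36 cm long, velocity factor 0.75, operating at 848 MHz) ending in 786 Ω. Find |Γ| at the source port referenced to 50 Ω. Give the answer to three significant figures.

|Γ| ≈ 0.76

λ = v/f = 0.75·c / 848 MHz = 0.265 m
βl = 2π·l/λ = 2π × 0.353 = 127°
tan(βl) = -1.33
Z_in = Z_0·(Z_L + jZ_0·tanβl)/(Z_0 + jZ_L·tanβl) = 166 + j178 Ω
Γ_s = (Z_in − Z_s)/(Z_in + Z_s) = (116 + j178)/(216 + j178), |Γ_s| = 0.76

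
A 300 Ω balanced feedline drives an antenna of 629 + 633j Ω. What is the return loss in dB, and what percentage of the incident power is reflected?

Γ = (329 + j633)/(929 + j633), |Γ| = 0.635
RL = −20·log₁₀(0.635) = 3.95 dB
P_refl/P_inc = |Γ|² = 0.403

RL ≈ 3.95 dB; 40.3% of incident power reflected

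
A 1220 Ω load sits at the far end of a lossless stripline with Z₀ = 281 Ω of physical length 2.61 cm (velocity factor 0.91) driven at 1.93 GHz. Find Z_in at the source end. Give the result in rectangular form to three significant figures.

Z_in ≈ 76.3 − j115 Ω

λ = v/f = 0.91·c / 1.93 GHz = 0.141 m
βl = 2π·l/λ = 2π × 0.185 = 66.4°
tan(βl) = tan(66.4°) = 2.29
Z_in = Z_0·(Z_L + jZ_0·tanβl)/(Z_0 + jZ_L·tanβl)
     = 281·(1220 + j644)/(281 + j2800)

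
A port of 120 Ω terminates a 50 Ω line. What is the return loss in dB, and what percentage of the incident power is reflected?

Γ = (120 − 50)/(120 + 50) = 0.412
RL = −20·log₁₀(0.412) = 7.71 dB
P_refl/P_inc = |Γ|² = 0.17

RL ≈ 7.71 dB; 17% of incident power reflected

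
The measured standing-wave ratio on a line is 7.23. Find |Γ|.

|Γ| ≈ 0.757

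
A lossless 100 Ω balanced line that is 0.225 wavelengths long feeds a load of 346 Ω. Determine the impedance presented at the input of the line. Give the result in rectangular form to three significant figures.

βl = 2π × 0.225 = 81°
tan(βl) = tan(81°) = 6.31
Z_in = Z_0·(Z_L + jZ_0·tanβl)/(Z_0 + jZ_L·tanβl)
     = 100·(346 + j631)/(100 + j2180)

Z_in ≈ 29.6 − j14.5 Ω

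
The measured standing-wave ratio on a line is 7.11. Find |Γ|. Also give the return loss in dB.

|Γ| ≈ 0.753; return loss ≈ 2.46 dB

|Γ| = (S − 1)/(S + 1) = (7.11 − 1)/(7.11 + 1) = 6.11/8.11
RL = −20·log₁₀|Γ| = −20·log₁₀(0.753)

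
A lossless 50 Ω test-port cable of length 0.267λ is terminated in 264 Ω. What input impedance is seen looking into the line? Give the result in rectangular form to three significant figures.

βl = 2π × 0.267 = 96.1°
tan(βl) = tan(96.1°) = -9.33
Z_in = Z_0·(Z_L + jZ_0·tanβl)/(Z_0 + jZ_L·tanβl)
     = 50·(264 − j466)/(50 − j2460)

Z_in ≈ 9.57 + j5.17 Ω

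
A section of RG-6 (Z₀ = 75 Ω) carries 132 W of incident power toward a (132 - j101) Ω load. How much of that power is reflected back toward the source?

|Γ| = |(57 − j101)/(207 − j101)| = 0.504
|Γ|² = 0.254
P_refl = |Γ|²·P_inc = 33.5 W, P_del = (1 − |Γ|²)·P_inc = 98.5 W

P_reflected ≈ 33.5 W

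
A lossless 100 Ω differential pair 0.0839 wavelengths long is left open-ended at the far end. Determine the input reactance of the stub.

βl = 2π × 0.0839 = 30.2°
tan(βl) = 0.582
For an open-ended stub, Z_in = −jZ_0·cot(βl) = −jZ_0/tan(βl)

X_in ≈ -172 Ω (capacitive)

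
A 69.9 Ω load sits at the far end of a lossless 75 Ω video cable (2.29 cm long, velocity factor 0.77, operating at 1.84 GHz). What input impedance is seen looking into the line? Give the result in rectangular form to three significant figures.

λ = v/f = 0.77·c / 1.84 GHz = 0.126 m
βl = 2π·l/λ = 2π × 0.182 = 65.7°
tan(βl) = tan(65.7°) = 2.21
Z_in = Z_0·(Z_L + jZ_0·tanβl)/(Z_0 + jZ_L·tanβl)
     = 75·(69.9 + j166)/(75 + j155)

Z_in ≈ 78.5 + j4.15 Ω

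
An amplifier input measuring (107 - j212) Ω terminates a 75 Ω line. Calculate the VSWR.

Γ = (Z_L − Z_0)/(Z_L + Z_0) = (32 − j212)/(182 − j212)
|Γ| = 214/279 = 0.767
VSWR = (1 + |Γ|)/(1 − |Γ|) = 1.77/0.233

VSWR ≈ 7.6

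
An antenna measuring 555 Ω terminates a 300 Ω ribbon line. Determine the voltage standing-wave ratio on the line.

VSWR ≈ 1.85

Γ = (555 − 300)/(555 + 300) = 0.298
VSWR = (1 + 0.298)/(1 − 0.298)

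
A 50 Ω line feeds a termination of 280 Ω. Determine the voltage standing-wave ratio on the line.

VSWR ≈ 5.6

For a purely resistive load, VSWR = R_L/Z_0 or Z_0/R_L (whichever > 1) = 280/50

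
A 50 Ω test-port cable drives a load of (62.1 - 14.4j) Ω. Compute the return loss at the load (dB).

Γ = (12.1 − j14.4)/(112.1 − j14.4), |Γ| = 0.166
RL = −20·log₁₀|Γ| = −20·log₁₀(0.166)

RL ≈ 15.6 dB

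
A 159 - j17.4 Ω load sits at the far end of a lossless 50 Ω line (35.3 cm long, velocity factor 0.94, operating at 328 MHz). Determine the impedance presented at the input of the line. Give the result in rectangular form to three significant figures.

Z_in ≈ 48.1 + j60.7 Ω

λ = v/f = 0.94·c / 328 MHz = 0.86 m
βl = 2π·l/λ = 2π × 0.411 = 148°
tan(βl) = tan(148°) = -0.63
Z_in = Z_0·(Z_L + jZ_0·tanβl)/(Z_0 + jZ_L·tanβl)
     = 50·(159 − j48.9)/(39 − j100)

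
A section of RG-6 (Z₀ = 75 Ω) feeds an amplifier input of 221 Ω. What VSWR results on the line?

Γ = (221 − 75)/(221 + 75) = 0.493
VSWR = (1 + 0.493)/(1 − 0.493)

VSWR ≈ 2.95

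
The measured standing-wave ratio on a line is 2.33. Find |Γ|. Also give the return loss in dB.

|Γ| ≈ 0.399; return loss ≈ 7.97 dB

|Γ| = (S − 1)/(S + 1) = (2.33 − 1)/(2.33 + 1) = 1.33/3.33
RL = −20·log₁₀|Γ| = −20·log₁₀(0.399)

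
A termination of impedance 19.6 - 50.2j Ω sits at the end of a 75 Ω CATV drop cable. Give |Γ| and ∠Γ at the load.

Γ = (Z_L − Z_0)/(Z_L + Z_0) = (-55.4 − j50.2)/(94.6 − j50.2)
|Γ| = 74.8/107 = 0.698

Γ ≈ 0.698 ∠ -110°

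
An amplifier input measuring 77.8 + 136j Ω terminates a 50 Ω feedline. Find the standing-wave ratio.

Γ = (Z_L − Z_0)/(Z_L + Z_0) = (27.8 + j136)/(127.8 + j136)
|Γ| = 139/187 = 0.744
VSWR = (1 + |Γ|)/(1 − |Γ|) = 1.74/0.256

VSWR ≈ 6.81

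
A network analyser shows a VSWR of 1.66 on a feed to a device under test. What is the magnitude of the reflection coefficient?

|Γ| ≈ 0.248

|Γ| = (S − 1)/(S + 1) = (1.66 − 1)/(1.66 + 1) = 0.66/2.66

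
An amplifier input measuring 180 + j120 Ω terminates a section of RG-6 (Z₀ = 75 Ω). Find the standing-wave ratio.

VSWR ≈ 3.61

Γ = (Z_L − Z_0)/(Z_L + Z_0) = (105 + j120)/(255 + j120)
|Γ| = 159/282 = 0.566
VSWR = (1 + |Γ|)/(1 − |Γ|) = 1.57/0.434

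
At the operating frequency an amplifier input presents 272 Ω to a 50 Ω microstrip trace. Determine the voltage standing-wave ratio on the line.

VSWR ≈ 5.44

Γ = (272 − 50)/(272 + 50) = 0.689
VSWR = (1 + 0.689)/(1 − 0.689)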